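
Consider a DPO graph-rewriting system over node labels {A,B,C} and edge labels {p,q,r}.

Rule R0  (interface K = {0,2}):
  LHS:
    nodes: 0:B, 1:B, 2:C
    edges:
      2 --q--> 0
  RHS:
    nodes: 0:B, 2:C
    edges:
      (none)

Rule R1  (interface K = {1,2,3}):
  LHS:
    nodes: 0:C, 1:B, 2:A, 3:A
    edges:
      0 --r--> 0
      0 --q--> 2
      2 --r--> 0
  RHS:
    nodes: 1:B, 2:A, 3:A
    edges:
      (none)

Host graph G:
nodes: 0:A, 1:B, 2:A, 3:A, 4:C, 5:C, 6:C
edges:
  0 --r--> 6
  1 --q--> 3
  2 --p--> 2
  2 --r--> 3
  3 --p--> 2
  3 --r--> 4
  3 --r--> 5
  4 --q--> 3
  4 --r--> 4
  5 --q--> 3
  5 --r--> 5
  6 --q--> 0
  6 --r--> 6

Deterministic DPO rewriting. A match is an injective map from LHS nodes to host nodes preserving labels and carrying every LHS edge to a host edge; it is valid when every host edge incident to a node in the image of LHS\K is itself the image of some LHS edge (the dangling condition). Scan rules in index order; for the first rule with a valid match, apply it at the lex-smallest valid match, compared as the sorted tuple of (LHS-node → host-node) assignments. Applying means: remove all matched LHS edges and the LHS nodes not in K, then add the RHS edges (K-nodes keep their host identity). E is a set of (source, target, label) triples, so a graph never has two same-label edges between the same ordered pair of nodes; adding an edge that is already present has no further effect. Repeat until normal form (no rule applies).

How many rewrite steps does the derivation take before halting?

Answer: 3

Rewrite trace:
[0] host  ⇒  7 nodes, 13 edges  {0-r->6 1-q->3 2-p->2 2-r->3 3-p->2 3-r->4 3-r->5 4-q->3 4-r->4 5-q->3 5-r->5 6-q->0 6-r->6}
[1] R1 @ {0↦4, 1↦1, 2↦3, 3↦0}  ⇒  6 nodes, 10 edges  {0-r->6 1-q->3 2-p->2 2-r->3 3-p->2 3-r->5 5-q->3 5-r->5 6-q->0 6-r->6}
[2] R1 @ {0↦5, 1↦1, 2↦3, 3↦0}  ⇒  5 nodes, 7 edges  {0-r->6 1-q->3 2-p->2 2-r->3 3-p->2 6-q->0 6-r->6}
[3] R1 @ {0↦6, 1↦1, 2↦0, 3↦2}  ⇒  4 nodes, 4 edges  {1-q->3 2-p->2 2-r->3 3-p->2}
halt: no rule applies after step 3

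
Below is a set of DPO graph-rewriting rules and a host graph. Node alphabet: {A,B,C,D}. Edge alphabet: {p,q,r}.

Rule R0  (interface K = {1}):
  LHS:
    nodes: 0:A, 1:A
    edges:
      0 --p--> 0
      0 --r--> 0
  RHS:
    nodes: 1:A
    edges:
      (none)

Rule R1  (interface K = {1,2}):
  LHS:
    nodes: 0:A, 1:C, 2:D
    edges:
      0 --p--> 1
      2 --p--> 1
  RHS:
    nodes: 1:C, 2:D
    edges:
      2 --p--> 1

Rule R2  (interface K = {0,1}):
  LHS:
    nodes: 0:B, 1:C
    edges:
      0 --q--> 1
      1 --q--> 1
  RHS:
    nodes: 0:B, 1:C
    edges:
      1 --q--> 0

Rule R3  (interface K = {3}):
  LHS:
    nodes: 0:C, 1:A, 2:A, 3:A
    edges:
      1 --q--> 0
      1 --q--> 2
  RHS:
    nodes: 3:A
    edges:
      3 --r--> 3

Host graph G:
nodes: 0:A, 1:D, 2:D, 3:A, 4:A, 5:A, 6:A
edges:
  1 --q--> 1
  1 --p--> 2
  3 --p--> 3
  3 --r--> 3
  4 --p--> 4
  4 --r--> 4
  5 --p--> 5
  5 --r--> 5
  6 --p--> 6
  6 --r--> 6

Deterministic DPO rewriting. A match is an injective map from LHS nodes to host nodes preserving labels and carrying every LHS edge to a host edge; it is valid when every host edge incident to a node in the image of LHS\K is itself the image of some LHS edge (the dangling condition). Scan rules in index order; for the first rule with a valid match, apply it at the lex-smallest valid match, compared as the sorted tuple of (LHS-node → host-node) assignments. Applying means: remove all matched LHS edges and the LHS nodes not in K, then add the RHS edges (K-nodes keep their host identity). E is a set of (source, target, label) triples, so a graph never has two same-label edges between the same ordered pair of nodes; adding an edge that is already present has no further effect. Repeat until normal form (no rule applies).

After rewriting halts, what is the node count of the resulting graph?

Answer: 3

Derivation:
[0] host  ⇒  7 nodes, 10 edges  {1-q->1 1-p->2 3-p->3 3-r->3 4-p->4 4-r->4 5-p->5 5-r->5 6-p->6 6-r->6}
[1] R0 @ {0↦3, 1↦0}  ⇒  6 nodes, 8 edges  {1-q->1 1-p->2 4-p->4 4-r->4 5-p->5 5-r->5 6-p->6 6-r->6}
[2] R0 @ {0↦4, 1↦0}  ⇒  5 nodes, 6 edges  {1-q->1 1-p->2 5-p->5 5-r->5 6-p->6 6-r->6}
[3] R0 @ {0↦5, 1↦0}  ⇒  4 nodes, 4 edges  {1-q->1 1-p->2 6-p->6 6-r->6}
[4] R0 @ {0↦6, 1↦0}  ⇒  3 nodes, 2 edges  {1-q->1 1-p->2}
final graph: no rule applies after step 4
NF nodes: {0:A, 1:D, 2:D}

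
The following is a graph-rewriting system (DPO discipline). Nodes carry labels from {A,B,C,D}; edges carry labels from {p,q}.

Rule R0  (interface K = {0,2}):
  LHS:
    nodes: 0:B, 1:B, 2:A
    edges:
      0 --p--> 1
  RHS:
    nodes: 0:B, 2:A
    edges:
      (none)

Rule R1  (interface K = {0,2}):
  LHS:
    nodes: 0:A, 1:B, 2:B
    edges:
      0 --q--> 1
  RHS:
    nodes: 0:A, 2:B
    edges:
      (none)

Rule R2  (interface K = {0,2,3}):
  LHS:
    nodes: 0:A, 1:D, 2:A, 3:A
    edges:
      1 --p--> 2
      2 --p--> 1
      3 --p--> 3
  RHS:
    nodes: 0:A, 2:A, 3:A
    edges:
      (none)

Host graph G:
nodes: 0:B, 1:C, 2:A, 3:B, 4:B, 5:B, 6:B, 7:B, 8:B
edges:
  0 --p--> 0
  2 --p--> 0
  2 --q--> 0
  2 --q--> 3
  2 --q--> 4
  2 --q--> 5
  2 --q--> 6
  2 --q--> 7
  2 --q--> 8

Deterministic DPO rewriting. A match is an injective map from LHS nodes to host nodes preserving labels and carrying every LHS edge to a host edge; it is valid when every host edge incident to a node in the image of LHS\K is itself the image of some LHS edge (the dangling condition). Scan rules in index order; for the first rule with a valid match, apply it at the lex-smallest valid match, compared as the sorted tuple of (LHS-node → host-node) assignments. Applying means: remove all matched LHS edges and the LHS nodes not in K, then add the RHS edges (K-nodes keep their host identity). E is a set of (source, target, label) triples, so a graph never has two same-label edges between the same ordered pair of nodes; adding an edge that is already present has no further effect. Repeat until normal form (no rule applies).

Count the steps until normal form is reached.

Answer: 6

Rewrite trace:
start.  V:9 E:9  edges: 0-p->0 2-p->0 2-q->0 2-q->3 2-q->4 2-q->5 2-q->6 2-q->7 2-q->8
1. fire R1 via {0↦2, 1↦3, 2↦0}  →  V:8 E:8  edges: 0-p->0 2-p->0 2-q->0 2-q->4 2-q->5 2-q->6 2-q->7 2-q->8
2. fire R1 via {0↦2, 1↦4, 2↦0}  →  V:7 E:7  edges: 0-p->0 2-p->0 2-q->0 2-q->5 2-q->6 2-q->7 2-q->8
3. fire R1 via {0↦2, 1↦5, 2↦0}  →  V:6 E:6  edges: 0-p->0 2-p->0 2-q->0 2-q->6 2-q->7 2-q->8
4. fire R1 via {0↦2, 1↦6, 2↦0}  →  V:5 E:5  edges: 0-p->0 2-p->0 2-q->0 2-q->7 2-q->8
5. fire R1 via {0↦2, 1↦7, 2↦0}  →  V:4 E:4  edges: 0-p->0 2-p->0 2-q->0 2-q->8
6. fire R1 via {0↦2, 1↦8, 2↦0}  →  V:3 E:3  edges: 0-p->0 2-p->0 2-q->0
final graph: no rule applies after step 6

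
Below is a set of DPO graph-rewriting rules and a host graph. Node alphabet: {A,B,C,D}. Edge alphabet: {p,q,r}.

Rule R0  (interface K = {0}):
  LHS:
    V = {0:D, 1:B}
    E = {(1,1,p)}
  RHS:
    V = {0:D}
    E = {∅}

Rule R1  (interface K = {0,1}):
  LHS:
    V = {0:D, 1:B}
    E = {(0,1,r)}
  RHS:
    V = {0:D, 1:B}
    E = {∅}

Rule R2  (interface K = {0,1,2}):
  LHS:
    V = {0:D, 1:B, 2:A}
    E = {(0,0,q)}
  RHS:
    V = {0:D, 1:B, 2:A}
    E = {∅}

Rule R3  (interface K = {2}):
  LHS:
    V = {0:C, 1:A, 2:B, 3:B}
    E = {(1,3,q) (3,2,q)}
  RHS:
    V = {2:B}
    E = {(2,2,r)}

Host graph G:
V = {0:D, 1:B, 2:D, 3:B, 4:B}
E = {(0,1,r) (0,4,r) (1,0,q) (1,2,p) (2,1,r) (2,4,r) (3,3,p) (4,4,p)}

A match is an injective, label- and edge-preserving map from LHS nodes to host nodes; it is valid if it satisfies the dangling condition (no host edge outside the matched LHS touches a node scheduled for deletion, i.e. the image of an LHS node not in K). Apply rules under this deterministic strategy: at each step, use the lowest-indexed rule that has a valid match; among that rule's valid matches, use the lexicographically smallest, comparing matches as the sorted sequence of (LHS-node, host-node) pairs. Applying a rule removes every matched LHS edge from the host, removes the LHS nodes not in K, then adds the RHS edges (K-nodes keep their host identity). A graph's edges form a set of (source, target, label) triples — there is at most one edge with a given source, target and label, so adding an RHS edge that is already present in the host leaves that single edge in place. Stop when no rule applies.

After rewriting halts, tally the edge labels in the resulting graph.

Answer: p:1 q:1

Derivation:
initial: |V|=5 |E|=8  E = 0-r->1 0-r->4 1-q->0 1-p->2 2-r->1 2-r->4 3-p->3 4-p->4
step 1: apply R0 at {0↦0, 1↦3}  → |V|=4 |E|=7  E = 0-r->1 0-r->4 1-q->0 1-p->2 2-r->1 2-r->4 4-p->4
step 2: apply R1 at {0↦0, 1↦1}  → |V|=4 |E|=6  E = 0-r->4 1-q->0 1-p->2 2-r->1 2-r->4 4-p->4
step 3: apply R1 at {0↦0, 1↦4}  → |V|=4 |E|=5  E = 1-q->0 1-p->2 2-r->1 2-r->4 4-p->4
step 4: apply R1 at {0↦2, 1↦1}  → |V|=4 |E|=4  E = 1-q->0 1-p->2 2-r->4 4-p->4
step 5: apply R1 at {0↦2, 1↦4}  → |V|=4 |E|=3  E = 1-q->0 1-p->2 4-p->4
step 6: apply R0 at {0↦0, 1↦4}  → |V|=3 |E|=2  E = 1-q->0 1-p->2
final graph: no rule applies after step 6
NF edges: [(1, 0, 'q'), (1, 2, 'p')]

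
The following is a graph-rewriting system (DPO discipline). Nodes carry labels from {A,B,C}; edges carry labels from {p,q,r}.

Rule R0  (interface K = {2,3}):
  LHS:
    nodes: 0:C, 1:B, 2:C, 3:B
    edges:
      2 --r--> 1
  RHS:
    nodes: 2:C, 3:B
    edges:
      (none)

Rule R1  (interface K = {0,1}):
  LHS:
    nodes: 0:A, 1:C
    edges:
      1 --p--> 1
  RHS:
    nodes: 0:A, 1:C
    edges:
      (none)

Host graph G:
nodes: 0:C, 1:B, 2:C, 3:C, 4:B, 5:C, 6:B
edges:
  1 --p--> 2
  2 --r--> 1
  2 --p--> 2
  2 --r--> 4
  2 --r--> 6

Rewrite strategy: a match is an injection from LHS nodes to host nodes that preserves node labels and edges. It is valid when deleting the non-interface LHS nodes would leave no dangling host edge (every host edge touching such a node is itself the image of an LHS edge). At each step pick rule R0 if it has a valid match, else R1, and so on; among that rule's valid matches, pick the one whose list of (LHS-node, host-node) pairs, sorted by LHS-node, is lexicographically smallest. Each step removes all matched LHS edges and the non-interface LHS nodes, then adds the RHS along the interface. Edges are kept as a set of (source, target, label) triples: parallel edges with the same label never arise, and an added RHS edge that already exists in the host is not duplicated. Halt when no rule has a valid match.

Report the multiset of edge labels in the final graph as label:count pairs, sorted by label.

initial: |V|=7 |E|=5  E = 1-p->2 2-r->1 2-p->2 2-r->4 2-r->6
step 1: apply R0 at {0↦0, 1↦4, 2↦2, 3↦1}  → |V|=5 |E|=4  E = 1-p->2 2-r->1 2-p->2 2-r->6
step 2: apply R0 at {0↦3, 1↦6, 2↦2, 3↦1}  → |V|=3 |E|=3  E = 1-p->2 2-r->1 2-p->2
halt: no rule applies after step 2
NF edges: [(1, 2, 'p'), (2, 1, 'r'), (2, 2, 'p')]

Answer: p:2 r:1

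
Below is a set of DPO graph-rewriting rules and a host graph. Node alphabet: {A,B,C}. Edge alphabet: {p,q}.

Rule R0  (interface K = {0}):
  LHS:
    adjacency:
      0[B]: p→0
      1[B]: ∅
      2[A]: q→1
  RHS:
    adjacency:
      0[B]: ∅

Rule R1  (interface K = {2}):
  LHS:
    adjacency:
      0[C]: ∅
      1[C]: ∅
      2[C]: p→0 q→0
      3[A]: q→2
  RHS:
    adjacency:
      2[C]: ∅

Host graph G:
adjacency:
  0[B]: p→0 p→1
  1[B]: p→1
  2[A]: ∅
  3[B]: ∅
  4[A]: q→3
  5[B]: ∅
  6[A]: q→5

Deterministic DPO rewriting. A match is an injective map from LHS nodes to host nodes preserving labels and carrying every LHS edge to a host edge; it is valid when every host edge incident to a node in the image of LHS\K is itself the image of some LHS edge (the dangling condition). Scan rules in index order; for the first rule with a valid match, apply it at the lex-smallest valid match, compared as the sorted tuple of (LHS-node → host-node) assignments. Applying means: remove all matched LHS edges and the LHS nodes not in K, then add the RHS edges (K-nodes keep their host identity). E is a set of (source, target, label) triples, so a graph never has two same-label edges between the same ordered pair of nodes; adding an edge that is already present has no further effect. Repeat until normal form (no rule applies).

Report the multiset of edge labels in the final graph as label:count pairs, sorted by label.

start.  V:7 E:5  edges: 0-p->0 0-p->1 1-p->1 4-q->3 6-q->5
1. fire R0 via {0↦0, 1↦3, 2↦4}  →  V:5 E:3  edges: 0-p->1 1-p->1 6-q->5
2. fire R0 via {0↦1, 1↦5, 2↦6}  →  V:3 E:1  edges: 0-p->1
normal form: no rule applies after step 2
NF edges: [(0, 1, 'p')]

Answer: p:1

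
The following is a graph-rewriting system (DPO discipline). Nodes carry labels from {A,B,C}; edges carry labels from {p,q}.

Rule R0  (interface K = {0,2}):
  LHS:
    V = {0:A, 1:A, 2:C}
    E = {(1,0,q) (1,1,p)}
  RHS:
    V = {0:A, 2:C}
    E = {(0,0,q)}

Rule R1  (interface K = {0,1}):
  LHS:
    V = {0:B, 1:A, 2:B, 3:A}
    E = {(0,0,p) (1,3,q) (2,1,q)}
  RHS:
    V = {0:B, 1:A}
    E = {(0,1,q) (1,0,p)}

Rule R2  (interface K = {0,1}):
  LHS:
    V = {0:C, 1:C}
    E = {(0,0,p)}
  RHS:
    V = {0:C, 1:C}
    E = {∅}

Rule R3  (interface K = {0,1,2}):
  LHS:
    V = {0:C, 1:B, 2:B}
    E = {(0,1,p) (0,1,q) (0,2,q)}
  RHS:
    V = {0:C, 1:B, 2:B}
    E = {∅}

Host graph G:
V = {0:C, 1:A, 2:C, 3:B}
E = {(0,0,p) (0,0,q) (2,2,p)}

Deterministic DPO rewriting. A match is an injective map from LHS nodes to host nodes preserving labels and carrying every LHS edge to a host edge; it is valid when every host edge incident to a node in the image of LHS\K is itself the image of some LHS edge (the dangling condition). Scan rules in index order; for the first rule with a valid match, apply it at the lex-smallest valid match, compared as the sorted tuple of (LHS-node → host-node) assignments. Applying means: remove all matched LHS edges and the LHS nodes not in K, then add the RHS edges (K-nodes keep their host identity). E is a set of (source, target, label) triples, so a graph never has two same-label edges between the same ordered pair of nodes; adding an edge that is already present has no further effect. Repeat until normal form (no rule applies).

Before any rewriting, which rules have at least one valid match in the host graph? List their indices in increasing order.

R0: no valid match — LHS pattern not found
R1: no valid match — LHS pattern not found
R2: 2 valid matches — {0↦0, 1↦2}, {0↦2, 1↦0}
R3: no valid match — LHS pattern not found

Answer: [R2]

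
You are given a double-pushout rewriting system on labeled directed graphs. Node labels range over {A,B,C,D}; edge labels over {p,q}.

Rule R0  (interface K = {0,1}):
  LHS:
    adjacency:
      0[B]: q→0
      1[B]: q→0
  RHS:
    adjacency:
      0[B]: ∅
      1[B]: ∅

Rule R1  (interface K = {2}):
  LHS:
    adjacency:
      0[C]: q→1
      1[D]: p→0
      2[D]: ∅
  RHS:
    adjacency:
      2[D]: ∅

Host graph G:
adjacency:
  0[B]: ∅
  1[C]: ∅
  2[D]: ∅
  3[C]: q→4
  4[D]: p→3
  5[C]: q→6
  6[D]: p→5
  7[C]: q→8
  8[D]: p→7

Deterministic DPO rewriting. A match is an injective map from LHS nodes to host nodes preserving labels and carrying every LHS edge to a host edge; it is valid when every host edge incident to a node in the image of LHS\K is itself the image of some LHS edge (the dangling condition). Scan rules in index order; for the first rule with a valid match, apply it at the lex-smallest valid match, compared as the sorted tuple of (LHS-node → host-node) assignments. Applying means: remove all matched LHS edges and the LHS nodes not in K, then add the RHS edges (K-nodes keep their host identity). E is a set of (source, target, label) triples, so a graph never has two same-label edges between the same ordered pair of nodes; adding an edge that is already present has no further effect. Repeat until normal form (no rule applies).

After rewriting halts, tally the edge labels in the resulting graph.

[0] host  ⇒  9 nodes, 6 edges  {3-q->4 4-p->3 5-q->6 6-p->5 7-q->8 8-p->7}
[1] R1 @ {0↦3, 1↦4, 2↦2}  ⇒  7 nodes, 4 edges  {5-q->6 6-p->5 7-q->8 8-p->7}
[2] R1 @ {0↦5, 1↦6, 2↦2}  ⇒  5 nodes, 2 edges  {7-q->8 8-p->7}
[3] R1 @ {0↦7, 1↦8, 2↦2}  ⇒  3 nodes, 0 edges  {∅}
halt: no rule applies after step 3
NF edges: []

Answer: (no edges)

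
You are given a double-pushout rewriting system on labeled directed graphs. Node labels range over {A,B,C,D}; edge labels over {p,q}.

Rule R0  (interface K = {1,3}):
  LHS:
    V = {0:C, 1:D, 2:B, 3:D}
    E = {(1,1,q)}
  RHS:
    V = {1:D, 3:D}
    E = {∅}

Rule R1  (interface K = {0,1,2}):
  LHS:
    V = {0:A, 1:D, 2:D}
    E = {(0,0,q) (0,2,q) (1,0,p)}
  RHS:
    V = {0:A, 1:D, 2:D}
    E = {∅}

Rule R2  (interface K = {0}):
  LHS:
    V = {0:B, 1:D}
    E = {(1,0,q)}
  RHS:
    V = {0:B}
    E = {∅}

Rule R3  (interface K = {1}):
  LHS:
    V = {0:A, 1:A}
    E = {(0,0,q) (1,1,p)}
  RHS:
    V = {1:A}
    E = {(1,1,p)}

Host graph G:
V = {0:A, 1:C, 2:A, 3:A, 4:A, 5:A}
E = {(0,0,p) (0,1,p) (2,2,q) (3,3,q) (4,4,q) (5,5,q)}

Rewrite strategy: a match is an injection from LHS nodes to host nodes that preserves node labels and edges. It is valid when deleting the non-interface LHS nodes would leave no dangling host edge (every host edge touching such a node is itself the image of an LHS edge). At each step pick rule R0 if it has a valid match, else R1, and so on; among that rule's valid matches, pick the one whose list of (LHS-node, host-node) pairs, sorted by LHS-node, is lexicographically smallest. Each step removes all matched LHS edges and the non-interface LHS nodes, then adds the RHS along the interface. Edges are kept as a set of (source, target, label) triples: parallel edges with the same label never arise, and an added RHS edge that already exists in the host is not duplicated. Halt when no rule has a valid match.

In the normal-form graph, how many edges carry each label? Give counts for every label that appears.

initial: |V|=6 |E|=6  E = 0-p->0 0-p->1 2-q->2 3-q->3 4-q->4 5-q->5
step 1: apply R3 at {0↦2, 1↦0}  → |V|=5 |E|=5  E = 0-p->0 0-p->1 3-q->3 4-q->4 5-q->5
step 2: apply R3 at {0↦3, 1↦0}  → |V|=4 |E|=4  E = 0-p->0 0-p->1 4-q->4 5-q->5
step 3: apply R3 at {0↦4, 1↦0}  → |V|=3 |E|=3  E = 0-p->0 0-p->1 5-q->5
step 4: apply R3 at {0↦5, 1↦0}  → |V|=2 |E|=2  E = 0-p->0 0-p->1
halt: no rule applies after step 4
NF edges: [(0, 0, 'p'), (0, 1, 'p')]

Answer: p:2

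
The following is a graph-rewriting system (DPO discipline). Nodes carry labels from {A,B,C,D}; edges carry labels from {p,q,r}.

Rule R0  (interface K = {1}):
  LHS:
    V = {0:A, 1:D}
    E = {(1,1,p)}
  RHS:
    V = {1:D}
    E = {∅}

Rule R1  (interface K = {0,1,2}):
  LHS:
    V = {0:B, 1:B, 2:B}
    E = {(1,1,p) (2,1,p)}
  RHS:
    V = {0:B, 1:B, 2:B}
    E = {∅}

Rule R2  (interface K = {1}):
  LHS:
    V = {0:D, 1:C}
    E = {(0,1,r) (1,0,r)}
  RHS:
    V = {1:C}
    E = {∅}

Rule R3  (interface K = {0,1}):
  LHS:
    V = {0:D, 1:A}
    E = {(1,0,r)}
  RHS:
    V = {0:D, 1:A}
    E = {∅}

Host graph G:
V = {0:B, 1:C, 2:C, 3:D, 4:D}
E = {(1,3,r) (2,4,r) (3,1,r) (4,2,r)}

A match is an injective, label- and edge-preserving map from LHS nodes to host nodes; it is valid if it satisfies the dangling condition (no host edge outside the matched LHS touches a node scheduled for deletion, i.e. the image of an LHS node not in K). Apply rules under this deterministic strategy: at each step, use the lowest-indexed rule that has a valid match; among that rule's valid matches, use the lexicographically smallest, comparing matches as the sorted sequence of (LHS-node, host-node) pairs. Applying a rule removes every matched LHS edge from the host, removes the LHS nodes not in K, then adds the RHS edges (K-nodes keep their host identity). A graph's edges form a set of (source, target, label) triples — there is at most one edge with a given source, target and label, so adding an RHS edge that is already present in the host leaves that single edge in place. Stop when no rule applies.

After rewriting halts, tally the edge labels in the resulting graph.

start.  V:5 E:4  edges: 1-r->3 2-r->4 3-r->1 4-r->2
1. fire R2 via {0↦3, 1↦1}  →  V:4 E:2  edges: 2-r->4 4-r->2
2. fire R2 via {0↦4, 1↦2}  →  V:3 E:0  edges: ∅
normal form: no rule applies after step 2
NF edges: []

Answer: (no edges)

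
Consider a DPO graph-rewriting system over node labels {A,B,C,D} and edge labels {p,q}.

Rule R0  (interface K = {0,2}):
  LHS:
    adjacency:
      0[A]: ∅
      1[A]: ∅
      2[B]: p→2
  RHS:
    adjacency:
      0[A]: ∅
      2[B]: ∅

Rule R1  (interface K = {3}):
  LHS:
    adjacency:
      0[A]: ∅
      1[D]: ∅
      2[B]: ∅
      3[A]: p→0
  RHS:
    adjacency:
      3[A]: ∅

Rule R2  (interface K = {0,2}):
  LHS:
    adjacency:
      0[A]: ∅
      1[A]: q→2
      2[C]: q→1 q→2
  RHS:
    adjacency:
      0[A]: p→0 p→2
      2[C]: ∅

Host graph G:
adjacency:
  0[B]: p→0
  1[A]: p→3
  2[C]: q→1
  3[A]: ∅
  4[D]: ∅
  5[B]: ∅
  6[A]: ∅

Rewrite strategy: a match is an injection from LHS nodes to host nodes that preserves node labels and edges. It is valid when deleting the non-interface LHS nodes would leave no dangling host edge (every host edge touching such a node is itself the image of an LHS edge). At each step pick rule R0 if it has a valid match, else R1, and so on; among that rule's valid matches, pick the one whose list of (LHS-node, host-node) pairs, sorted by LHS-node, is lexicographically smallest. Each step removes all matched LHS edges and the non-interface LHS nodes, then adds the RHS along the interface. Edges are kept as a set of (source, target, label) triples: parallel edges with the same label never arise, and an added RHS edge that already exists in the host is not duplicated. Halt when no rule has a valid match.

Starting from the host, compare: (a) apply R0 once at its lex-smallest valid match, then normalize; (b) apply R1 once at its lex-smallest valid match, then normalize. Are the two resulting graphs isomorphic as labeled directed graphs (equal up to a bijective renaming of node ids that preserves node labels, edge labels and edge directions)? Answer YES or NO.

Answer: YES

Steps:
branch R0-first: apply at {0↦1, 1↦6, 2↦0} → |E|=2, then 1 more step(s) → NF |V|=3 |E|=1 V={1:A, 2:C, 5:B} E=2-q->1
branch R1-first: apply at {0↦3, 1↦4, 2↦5, 3↦1} → |E|=2, then 1 more step(s) → NF |V|=3 |E|=1 V={0:B, 1:A, 2:C} E=2-q->1
graphs isomorphic (equal up to label-preserving node renaming)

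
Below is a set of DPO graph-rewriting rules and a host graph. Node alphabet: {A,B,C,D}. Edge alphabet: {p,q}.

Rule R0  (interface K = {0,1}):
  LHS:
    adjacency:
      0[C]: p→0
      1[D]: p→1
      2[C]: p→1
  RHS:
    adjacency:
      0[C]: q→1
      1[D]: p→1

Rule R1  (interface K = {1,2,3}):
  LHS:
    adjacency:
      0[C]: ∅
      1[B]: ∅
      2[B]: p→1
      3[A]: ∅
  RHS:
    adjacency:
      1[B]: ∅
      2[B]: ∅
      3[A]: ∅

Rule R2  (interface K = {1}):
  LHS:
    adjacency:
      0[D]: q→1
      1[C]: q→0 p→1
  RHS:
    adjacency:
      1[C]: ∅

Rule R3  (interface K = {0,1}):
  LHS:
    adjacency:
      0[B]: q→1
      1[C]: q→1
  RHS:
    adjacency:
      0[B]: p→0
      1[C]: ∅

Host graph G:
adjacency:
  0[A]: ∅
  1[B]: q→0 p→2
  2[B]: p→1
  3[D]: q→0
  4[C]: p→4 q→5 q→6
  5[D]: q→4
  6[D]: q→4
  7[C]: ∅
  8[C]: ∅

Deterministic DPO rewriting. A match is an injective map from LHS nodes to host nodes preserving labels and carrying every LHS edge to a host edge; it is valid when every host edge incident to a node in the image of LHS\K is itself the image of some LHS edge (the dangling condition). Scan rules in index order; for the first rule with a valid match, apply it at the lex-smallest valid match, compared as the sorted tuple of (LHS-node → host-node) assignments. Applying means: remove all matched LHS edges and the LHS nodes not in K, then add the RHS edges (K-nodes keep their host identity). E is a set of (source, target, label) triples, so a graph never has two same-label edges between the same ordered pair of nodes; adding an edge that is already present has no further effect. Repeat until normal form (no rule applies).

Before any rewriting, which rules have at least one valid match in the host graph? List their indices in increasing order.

Answer: [R1,R2]

Steps:
R0: no valid match — LHS pattern not found
R1: 4 valid matches — {0↦7, 1↦1, 2↦2, 3↦0}, {0↦7, 1↦2, 2↦1, 3↦0}, {0↦8, 1↦1, 2↦2, 3↦0} (+1 more)
R2: 2 valid matches — {0↦5, 1↦4}, {0↦6, 1↦4}
R3: no valid match — LHS pattern not found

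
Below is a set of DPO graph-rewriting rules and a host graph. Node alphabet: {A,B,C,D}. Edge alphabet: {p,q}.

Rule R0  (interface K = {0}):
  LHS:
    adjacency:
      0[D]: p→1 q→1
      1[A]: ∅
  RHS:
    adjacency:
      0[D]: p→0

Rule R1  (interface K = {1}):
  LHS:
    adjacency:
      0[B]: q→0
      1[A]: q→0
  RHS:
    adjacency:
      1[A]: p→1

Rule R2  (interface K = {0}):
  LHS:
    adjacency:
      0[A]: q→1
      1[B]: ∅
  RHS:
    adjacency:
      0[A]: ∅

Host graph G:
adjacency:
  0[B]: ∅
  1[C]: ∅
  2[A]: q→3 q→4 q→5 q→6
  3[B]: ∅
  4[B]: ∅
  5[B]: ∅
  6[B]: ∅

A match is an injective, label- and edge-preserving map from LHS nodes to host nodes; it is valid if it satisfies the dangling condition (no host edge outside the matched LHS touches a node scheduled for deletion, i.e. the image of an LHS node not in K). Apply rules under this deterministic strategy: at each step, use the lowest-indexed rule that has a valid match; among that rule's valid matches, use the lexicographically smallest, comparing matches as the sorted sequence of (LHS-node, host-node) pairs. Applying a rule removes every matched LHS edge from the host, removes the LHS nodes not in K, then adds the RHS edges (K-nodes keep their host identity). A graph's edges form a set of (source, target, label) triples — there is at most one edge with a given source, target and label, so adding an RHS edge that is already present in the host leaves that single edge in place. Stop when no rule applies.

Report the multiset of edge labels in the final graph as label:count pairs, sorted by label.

start.  V:7 E:4  edges: 2-q->3 2-q->4 2-q->5 2-q->6
1. fire R2 via {0↦2, 1↦3}  →  V:6 E:3  edges: 2-q->4 2-q->5 2-q->6
2. fire R2 via {0↦2, 1↦4}  →  V:5 E:2  edges: 2-q->5 2-q->6
3. fire R2 via {0↦2, 1↦5}  →  V:4 E:1  edges: 2-q->6
4. fire R2 via {0↦2, 1↦6}  →  V:3 E:0  edges: ∅
halt: no rule applies after step 4
NF edges: []

Answer: (no edges)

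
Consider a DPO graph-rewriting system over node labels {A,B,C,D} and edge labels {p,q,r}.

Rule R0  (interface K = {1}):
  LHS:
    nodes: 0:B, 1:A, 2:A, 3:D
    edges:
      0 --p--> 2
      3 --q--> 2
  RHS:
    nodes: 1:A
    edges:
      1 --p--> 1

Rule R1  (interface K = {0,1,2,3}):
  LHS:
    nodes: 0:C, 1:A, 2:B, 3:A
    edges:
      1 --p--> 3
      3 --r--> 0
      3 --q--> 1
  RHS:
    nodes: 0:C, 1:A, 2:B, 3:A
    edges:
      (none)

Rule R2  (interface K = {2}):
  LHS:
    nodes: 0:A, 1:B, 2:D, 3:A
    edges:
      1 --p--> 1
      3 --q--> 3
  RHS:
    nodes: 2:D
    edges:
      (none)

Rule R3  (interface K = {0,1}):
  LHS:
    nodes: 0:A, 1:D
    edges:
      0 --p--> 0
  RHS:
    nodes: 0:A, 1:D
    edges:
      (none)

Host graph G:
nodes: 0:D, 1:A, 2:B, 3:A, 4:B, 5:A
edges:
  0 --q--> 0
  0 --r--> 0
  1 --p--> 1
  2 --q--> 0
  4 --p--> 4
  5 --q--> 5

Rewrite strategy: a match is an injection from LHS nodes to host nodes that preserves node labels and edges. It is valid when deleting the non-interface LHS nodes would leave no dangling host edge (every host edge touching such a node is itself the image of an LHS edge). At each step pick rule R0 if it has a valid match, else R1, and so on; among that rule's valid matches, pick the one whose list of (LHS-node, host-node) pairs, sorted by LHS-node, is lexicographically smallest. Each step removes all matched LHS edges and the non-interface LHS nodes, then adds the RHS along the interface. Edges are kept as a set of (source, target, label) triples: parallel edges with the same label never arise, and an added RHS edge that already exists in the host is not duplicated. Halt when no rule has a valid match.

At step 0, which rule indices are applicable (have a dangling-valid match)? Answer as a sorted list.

Answer: [R2,R3]

Steps:
R0: no valid match — LHS pattern not found
R1: no valid match — LHS pattern not found
R2: 1 valid match — {0↦3, 1↦4, 2↦0, 3↦5}
R3: 1 valid match — {0↦1, 1↦0}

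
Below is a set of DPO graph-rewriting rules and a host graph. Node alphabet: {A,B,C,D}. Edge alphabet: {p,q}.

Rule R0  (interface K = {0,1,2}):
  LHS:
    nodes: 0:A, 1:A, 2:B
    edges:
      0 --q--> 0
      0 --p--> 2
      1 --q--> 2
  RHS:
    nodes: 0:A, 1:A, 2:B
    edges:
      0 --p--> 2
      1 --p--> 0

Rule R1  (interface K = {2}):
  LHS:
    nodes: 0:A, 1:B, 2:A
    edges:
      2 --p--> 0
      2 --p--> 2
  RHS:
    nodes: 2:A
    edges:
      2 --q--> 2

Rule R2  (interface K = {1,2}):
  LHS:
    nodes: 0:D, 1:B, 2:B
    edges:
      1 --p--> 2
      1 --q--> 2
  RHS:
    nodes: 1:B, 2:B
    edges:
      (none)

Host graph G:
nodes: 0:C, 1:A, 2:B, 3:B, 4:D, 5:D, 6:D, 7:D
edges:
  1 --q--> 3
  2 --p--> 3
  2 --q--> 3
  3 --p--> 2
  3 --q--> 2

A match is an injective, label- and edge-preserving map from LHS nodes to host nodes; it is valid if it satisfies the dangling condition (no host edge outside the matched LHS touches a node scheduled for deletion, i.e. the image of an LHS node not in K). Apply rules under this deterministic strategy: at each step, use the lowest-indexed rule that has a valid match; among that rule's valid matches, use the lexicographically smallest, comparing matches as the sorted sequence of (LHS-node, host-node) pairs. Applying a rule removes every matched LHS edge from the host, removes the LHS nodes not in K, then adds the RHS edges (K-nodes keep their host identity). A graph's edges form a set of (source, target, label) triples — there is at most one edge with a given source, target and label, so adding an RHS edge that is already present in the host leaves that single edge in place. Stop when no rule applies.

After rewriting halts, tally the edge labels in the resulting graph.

Answer: q:1

Derivation:
start.  V:8 E:5  edges: 1-q->3 2-p->3 2-q->3 3-p->2 3-q->2
1. fire R2 via {0↦4, 1↦2, 2↦3}  →  V:7 E:3  edges: 1-q->3 3-p->2 3-q->2
2. fire R2 via {0↦5, 1↦3, 2↦2}  →  V:6 E:1  edges: 1-q->3
halt: no rule applies after step 2
NF edges: [(1, 3, 'q')]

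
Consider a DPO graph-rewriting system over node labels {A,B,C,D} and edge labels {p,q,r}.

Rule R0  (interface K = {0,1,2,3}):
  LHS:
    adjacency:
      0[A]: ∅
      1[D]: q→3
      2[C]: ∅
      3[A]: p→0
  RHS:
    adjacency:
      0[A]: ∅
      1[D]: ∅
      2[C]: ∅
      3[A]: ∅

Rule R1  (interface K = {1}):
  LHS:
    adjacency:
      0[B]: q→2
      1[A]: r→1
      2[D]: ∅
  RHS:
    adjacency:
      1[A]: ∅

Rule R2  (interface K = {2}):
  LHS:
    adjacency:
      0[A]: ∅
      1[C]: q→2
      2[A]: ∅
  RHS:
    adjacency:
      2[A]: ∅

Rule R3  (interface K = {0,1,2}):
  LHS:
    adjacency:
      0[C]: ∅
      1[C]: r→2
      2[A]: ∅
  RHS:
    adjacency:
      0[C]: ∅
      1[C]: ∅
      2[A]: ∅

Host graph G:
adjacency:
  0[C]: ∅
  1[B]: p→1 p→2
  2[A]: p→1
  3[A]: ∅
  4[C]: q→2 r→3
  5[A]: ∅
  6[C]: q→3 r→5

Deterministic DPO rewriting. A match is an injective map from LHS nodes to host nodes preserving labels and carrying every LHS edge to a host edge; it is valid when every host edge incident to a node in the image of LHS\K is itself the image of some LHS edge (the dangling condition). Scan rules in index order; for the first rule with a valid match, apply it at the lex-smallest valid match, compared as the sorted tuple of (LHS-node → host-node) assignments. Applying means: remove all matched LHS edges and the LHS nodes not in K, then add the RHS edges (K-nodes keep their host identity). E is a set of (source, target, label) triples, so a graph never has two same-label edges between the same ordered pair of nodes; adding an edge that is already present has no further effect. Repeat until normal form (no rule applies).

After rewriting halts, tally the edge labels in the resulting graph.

initial: |V|=7 |E|=7  E = 1-p->1 1-p->2 2-p->1 4-q->2 4-r->3 6-q->3 6-r->5
step 1: apply R3 at {0↦0, 1↦4, 2↦3}  → |V|=7 |E|=6  E = 1-p->1 1-p->2 2-p->1 4-q->2 6-q->3 6-r->5
step 2: apply R3 at {0↦0, 1↦6, 2↦5}  → |V|=7 |E|=5  E = 1-p->1 1-p->2 2-p->1 4-q->2 6-q->3
step 3: apply R2 at {0↦5, 1↦4, 2↦2}  → |V|=5 |E|=4  E = 1-p->1 1-p->2 2-p->1 6-q->3
final graph: no rule applies after step 3
NF edges: [(1, 1, 'p'), (1, 2, 'p'), (2, 1, 'p'), (6, 3, 'q')]

Answer: p:3 q:1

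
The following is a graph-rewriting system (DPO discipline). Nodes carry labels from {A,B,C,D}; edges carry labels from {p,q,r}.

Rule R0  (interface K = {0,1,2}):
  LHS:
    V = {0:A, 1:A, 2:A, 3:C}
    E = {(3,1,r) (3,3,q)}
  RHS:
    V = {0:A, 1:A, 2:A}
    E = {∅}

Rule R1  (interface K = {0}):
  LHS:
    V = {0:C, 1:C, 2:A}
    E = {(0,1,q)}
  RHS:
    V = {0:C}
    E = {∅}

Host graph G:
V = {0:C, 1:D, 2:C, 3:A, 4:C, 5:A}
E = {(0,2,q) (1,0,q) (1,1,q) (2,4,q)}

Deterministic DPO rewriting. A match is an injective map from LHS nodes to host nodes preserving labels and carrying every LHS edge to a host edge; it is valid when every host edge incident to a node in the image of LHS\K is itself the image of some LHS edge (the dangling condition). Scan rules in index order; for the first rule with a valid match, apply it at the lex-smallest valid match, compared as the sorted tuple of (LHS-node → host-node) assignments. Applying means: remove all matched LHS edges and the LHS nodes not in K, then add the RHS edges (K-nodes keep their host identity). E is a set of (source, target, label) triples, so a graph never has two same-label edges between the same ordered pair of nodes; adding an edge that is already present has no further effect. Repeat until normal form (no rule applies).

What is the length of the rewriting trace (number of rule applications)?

start.  V:6 E:4  edges: 0-q->2 1-q->0 1-q->1 2-q->4
1. fire R1 via {0↦2, 1↦4, 2↦3}  →  V:4 E:3  edges: 0-q->2 1-q->0 1-q->1
2. fire R1 via {0↦0, 1↦2, 2↦5}  →  V:2 E:2  edges: 1-q->0 1-q->1
normal form: no rule applies after step 2

Answer: 2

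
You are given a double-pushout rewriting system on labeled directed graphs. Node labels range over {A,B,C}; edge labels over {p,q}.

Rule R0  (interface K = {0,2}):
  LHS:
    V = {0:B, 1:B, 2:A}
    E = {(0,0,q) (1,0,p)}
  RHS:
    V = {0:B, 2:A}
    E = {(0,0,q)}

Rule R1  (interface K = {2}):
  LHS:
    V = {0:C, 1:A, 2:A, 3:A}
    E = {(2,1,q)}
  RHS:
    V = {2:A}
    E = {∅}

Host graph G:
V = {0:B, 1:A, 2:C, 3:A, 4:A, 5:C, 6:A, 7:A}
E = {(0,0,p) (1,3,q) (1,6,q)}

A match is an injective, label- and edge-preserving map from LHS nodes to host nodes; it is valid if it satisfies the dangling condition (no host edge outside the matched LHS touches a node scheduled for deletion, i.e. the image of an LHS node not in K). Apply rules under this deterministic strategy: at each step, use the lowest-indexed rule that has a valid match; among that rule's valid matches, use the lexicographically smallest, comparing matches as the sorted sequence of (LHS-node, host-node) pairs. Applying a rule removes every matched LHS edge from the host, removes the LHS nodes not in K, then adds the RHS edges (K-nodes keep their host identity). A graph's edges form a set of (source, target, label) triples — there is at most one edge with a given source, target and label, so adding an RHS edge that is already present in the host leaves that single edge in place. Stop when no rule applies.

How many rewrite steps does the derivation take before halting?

initial: |V|=8 |E|=3  E = 0-p->0 1-q->3 1-q->6
step 1: apply R1 at {0↦2, 1↦3, 2↦1, 3↦4}  → |V|=5 |E|=2  E = 0-p->0 1-q->6
step 2: apply R1 at {0↦5, 1↦6, 2↦1, 3↦7}  → |V|=2 |E|=1  E = 0-p->0
final graph: no rule applies after step 2

Answer: 2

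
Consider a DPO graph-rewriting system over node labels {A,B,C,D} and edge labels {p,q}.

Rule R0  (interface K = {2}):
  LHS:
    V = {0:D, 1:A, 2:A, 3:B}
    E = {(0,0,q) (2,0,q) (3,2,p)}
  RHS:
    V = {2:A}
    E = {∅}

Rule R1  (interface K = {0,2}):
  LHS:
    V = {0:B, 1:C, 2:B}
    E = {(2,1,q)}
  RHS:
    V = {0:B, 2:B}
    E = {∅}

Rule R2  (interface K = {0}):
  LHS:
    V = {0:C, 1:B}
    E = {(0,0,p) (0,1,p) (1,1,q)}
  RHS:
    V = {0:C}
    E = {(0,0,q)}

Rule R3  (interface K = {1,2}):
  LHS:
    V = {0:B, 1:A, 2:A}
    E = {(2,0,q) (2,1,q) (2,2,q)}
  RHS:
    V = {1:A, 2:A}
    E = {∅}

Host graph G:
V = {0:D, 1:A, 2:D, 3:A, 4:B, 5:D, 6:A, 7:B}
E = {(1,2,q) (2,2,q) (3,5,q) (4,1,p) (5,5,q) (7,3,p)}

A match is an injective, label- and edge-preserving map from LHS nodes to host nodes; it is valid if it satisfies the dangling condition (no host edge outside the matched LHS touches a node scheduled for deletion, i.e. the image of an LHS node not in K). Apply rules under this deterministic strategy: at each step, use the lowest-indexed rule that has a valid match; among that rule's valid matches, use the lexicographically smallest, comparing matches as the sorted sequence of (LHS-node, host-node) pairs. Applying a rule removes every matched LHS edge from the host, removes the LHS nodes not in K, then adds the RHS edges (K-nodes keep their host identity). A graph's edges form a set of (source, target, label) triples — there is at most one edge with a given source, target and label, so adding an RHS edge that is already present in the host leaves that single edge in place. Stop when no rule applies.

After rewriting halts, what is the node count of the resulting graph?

[0] host  ⇒  8 nodes, 6 edges  {1-q->2 2-q->2 3-q->5 4-p->1 5-q->5 7-p->3}
[1] R0 @ {0↦2, 1↦6, 2↦1, 3↦4}  ⇒  5 nodes, 3 edges  {3-q->5 5-q->5 7-p->3}
[2] R0 @ {0↦5, 1↦1, 2↦3, 3↦7}  ⇒  2 nodes, 0 edges  {∅}
final graph: no rule applies after step 2
NF nodes: {0:D, 3:A}

Answer: 2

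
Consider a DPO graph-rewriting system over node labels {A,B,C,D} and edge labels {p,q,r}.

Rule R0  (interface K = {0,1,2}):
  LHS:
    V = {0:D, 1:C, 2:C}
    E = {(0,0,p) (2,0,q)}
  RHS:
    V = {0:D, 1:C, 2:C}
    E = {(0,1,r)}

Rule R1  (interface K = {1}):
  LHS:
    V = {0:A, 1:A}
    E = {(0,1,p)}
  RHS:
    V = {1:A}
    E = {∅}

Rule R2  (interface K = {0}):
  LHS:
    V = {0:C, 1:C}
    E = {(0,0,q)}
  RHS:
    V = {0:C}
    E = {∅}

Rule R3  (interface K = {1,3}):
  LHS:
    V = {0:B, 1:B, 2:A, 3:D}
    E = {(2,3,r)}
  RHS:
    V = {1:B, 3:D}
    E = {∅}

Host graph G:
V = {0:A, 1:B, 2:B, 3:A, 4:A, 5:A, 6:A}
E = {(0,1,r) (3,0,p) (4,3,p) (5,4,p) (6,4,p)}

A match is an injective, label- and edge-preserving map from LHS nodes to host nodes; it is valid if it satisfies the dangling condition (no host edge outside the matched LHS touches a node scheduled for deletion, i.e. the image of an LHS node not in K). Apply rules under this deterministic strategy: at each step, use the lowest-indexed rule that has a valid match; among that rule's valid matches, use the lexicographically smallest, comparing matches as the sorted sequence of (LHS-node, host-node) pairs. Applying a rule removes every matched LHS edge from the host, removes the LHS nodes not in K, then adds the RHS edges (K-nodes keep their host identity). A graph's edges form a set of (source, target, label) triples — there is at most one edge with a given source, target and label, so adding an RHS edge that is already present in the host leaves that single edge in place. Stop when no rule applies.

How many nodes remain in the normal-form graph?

start.  V:7 E:5  edges: 0-r->1 3-p->0 4-p->3 5-p->4 6-p->4
1. fire R1 via {0↦5, 1↦4}  →  V:6 E:4  edges: 0-r->1 3-p->0 4-p->3 6-p->4
2. fire R1 via {0↦6, 1↦4}  →  V:5 E:3  edges: 0-r->1 3-p->0 4-p->3
3. fire R1 via {0↦4, 1↦3}  →  V:4 E:2  edges: 0-r->1 3-p->0
4. fire R1 via {0↦3, 1↦0}  →  V:3 E:1  edges: 0-r->1
final graph: no rule applies after step 4
NF nodes: {0:A, 1:B, 2:B}

Answer: 3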